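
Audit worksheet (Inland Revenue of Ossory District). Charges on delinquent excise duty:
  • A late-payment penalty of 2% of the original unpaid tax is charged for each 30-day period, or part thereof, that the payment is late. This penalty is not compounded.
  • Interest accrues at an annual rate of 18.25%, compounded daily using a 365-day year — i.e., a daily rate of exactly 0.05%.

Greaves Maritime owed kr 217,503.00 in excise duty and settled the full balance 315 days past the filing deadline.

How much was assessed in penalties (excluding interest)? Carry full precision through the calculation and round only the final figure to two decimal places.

kr 47,850.66

Penalty periods: ⌈315/30⌉ = 11; penalty = 11 × 2% × kr 217,503.00 = kr 47,850.66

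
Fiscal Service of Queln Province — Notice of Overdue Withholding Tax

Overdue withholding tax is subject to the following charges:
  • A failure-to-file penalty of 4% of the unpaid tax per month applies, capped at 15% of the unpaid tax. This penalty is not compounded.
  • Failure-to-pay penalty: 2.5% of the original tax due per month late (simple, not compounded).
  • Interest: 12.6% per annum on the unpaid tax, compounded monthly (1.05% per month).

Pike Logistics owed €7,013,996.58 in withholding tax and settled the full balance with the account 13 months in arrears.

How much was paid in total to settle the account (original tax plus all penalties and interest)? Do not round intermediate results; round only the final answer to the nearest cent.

€11,365,756.68

Failure-to-file: 13 × 4% × €7,013,996.58 = €3,647,278.22…, capped at 15% × €7,013,996.58 = €1,052,099.49…
Failure-to-pay penalty = 2.5% × €7,013,996.58 × 13 mo = €2,279,548.89…
Interest: €7,013,996.58 × ((1 + 0.0105)^13 − 1) = €7,013,996.58 × 0.1454394… = €1,020,111.7221…
Total = €7,013,996.58 + €3,331,648.3755 + €1,020,111.7221… = €11,365,756.68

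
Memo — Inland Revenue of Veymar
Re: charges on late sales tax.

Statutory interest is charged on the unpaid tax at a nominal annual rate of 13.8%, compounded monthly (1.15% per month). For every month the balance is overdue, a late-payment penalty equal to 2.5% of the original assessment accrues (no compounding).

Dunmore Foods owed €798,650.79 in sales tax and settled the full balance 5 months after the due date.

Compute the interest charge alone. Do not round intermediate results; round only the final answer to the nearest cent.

€46,990.85

Interest: €798,650.79 × ((1 + 0.0115)^5 − 1) = €798,650.79 × 0.0588378… = €46,990.8526…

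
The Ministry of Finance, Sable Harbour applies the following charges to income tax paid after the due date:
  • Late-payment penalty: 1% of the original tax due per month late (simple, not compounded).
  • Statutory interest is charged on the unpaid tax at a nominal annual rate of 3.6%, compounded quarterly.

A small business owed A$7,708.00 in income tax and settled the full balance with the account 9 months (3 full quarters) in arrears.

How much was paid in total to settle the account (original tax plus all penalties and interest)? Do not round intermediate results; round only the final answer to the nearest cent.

Late-payment penalty: 9 × 1% × A$7,708.00 = A$693.72
Interest (3.6%/yr ÷ 4 = 0.9%/quarter): A$7,708.00 × ((1 + 0.009)^3 − 1) = A$209.9947…
Total = A$7,708.00 + A$693.7200 + A$209.9947… = A$8,611.71

A$8,611.71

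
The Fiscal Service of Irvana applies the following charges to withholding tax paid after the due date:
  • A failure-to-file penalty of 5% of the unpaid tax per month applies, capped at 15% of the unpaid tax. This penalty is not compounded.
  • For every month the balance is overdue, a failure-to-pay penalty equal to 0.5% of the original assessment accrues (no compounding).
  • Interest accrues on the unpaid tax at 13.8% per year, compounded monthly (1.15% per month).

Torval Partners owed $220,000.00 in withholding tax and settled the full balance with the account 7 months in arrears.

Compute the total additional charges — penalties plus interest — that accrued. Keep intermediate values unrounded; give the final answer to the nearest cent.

$59,032.84

Failure-to-file: 7 × 5% × $220,000.00 = $77,000.00, capped at 15% × $220,000.00 = $33,000.00
Failure-to-pay penalty: 7 × 0.5% × $220,000.00 = $7,700.00
Interest: $220,000.00 × ((1 + 0.0115)^7 − 1) = $220,000.00 × 0.0833311… = $18,332.8413…
Penalties + interest = $40,700.0000 + $18,332.8413… = $59,032.84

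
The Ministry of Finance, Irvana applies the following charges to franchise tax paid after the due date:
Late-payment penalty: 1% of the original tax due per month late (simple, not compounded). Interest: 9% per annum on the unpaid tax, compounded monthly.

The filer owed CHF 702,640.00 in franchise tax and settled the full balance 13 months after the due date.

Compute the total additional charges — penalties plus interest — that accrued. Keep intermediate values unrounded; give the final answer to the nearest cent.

Late-payment penalty = 1% × CHF 702,640.00 × 13 mo = CHF 91,343.20
Interest (9%/yr ÷ 12 = 0.75%/month): CHF 702,640.00 × ((1 + 0.0075)^13 − 1) = CHF 71,676.6222…
Penalties + interest = CHF 91,343.2000 + CHF 71,676.6222… = CHF 163,019.82

CHF 163,019.82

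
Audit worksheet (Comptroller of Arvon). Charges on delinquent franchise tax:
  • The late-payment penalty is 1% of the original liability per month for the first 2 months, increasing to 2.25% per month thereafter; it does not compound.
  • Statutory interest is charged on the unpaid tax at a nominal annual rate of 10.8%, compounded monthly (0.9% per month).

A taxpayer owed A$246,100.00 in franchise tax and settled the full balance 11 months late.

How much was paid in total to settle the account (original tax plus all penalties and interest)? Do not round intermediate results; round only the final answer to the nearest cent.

A$326,347.67

Penalty, months 1–2: 2 × 1% × A$246,100.00 = A$4,922.00
Penalty, months 3–11: 9 × 2.25% × A$246,100.00 = A$49,835.25
Interest: A$246,100.00 × ((1 + 0.009)^11 − 1) = A$246,100.00 × 0.1035775… = A$25,490.4173…
Total = A$246,100.00 + A$54,757.2500 + A$25,490.4173… = A$326,347.67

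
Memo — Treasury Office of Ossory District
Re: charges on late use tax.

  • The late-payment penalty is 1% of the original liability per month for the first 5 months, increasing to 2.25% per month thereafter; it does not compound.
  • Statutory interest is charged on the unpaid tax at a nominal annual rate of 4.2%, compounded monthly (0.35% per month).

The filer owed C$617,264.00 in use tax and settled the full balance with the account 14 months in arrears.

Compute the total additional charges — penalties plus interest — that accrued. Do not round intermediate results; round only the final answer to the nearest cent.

Penalty, months 1–5: 5 × 1% × C$617,264.00 = C$30,863.20
Penalty, months 6–14: 9 × 2.25% × C$617,264.00 = C$124,995.96
Interest: C$617,264.00 × ((1 + 0.0035)^14 − 1) = C$617,264.00 × 0.0501305… = C$30,943.7577…
Penalties + interest = C$155,859.1600 + C$30,943.7577… = C$186,802.92

C$186,802.92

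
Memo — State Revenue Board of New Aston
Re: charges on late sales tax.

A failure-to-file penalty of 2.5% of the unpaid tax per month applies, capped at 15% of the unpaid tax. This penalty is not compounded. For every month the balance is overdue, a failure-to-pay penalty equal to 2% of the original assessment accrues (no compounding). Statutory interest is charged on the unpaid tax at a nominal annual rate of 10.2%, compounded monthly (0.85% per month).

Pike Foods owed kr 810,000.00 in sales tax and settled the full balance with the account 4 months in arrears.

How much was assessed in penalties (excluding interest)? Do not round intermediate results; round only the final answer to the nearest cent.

Failure-to-file: 4 × 2.5% × kr 810,000.00 = kr 81,000.00 (under the 15% cap)
Failure-to-pay penalty = 2% × kr 810,000.00 × 4 mo = kr 64,800.00
Total penalty = kr 81,000.00 + kr 64,800.00 = kr 145,800.00

kr 145,800.00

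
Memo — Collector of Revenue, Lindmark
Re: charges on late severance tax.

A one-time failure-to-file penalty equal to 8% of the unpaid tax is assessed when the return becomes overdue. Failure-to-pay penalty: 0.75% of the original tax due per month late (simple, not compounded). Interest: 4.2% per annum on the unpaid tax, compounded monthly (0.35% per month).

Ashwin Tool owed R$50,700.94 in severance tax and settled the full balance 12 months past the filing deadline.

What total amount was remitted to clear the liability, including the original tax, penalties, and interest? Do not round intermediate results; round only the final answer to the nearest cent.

Failure-to-file penalty: 8% × R$50,700.94 = R$4,056.08…
Failure-to-pay penalty = 0.75% × R$50,700.94 × 12 mo = R$4,563.08…
Interest: R$50,700.94 × ((1 + 0.0035)^12 − 1) = R$50,700.94 × 0.0428180… = R$2,170.9132…
Total = R$50,700.94 + R$8,619.1598 + R$2,170.9132… = R$61,491.01

R$61,491.01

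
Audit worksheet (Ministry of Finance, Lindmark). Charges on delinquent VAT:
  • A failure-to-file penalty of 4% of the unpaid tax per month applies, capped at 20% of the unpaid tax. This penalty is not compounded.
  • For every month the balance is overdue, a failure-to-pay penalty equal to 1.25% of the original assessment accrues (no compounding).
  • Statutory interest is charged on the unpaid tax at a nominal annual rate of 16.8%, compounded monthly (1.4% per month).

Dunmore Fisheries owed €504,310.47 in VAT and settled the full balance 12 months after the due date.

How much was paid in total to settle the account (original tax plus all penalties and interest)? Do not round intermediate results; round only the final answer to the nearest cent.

€772,381.30

Failure-to-file: 12 × 4% × €504,310.47 = €242,069.03…, capped at 20% × €504,310.47 = €100,862.09…
Failure-to-pay penalty = 1.25% × €504,310.47 × 12 mo = €75,646.57…
Interest: €504,310.47 × ((1 + 0.014)^12 − 1) = €504,310.47 × 0.1815591… = €91,562.1696…
Total = €504,310.47 + €176,508.6645 + €91,562.1696… = €772,381.30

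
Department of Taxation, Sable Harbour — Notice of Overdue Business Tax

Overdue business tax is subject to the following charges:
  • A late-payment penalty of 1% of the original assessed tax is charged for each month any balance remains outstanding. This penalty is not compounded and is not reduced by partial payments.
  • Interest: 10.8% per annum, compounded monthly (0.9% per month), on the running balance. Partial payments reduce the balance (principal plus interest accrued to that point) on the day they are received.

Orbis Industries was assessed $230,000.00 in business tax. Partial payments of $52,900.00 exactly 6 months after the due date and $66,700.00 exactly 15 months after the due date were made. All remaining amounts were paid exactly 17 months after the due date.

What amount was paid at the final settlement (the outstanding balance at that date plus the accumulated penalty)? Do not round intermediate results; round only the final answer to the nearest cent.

$180,656.12

Balance at month 6: $230,000.0000 × (1 + 0.009)^6 = $242,702.8261…
After $52,900.00 payment: $242,702.8261… − $52,900.00 = $189,802.8261…
Balance at month 15: $189,802.8261… × (1 + 0.009)^9 = $205,742.1012…
After $66,700.00 payment: $205,742.1012… − $66,700.00 = $139,042.1012…
Balance at month 17: $139,042.1012… × (1 + 0.009)^2 = $141,556.1214…
Penalty: 17 × 1% × $230,000.00 = $39,100.00
Final settlement = outstanding balance + penalty = $141,556.1214… + $39,100.00 = $180,656.12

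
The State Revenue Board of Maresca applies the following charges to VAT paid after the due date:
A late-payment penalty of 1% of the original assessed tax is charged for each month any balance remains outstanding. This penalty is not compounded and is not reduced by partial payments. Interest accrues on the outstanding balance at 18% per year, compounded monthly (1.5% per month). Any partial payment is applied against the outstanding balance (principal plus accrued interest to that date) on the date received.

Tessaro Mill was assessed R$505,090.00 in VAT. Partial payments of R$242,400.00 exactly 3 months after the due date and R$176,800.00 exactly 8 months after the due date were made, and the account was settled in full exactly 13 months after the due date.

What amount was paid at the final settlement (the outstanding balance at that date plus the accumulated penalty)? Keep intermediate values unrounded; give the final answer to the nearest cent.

Balance at month 3: R$505,090.0000 × (1 + 0.015)^3 = R$528,161.6904…
After R$242,400.00 payment: R$528,161.6904… − R$242,400.00 = R$285,761.6904…
Balance at month 8: R$285,761.6904… × (1 + 0.015)^5 = R$307,846.4980…
After R$176,800.00 payment: R$307,846.4980… − R$176,800.00 = R$131,046.4980…
Balance at month 13: R$131,046.4980… × (1 + 0.015)^5 = R$141,174.2961…
Penalty: 13 × 1% × R$505,090.00 = R$65,661.70
Final settlement = outstanding balance + penalty = R$141,174.2961… + R$65,661.70 = R$206,836.00

R$206,836.00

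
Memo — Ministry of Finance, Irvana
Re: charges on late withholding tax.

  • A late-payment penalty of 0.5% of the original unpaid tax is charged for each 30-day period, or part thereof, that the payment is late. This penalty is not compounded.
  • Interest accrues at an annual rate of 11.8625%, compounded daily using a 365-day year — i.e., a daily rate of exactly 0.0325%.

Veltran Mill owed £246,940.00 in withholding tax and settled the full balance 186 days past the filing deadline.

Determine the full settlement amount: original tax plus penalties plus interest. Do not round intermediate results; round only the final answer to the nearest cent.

£270,968.26

Penalty periods: ⌈186/30⌉ = 7; penalty = 7 × 0.5% × £246,940.00 = £8,642.90
Interest: £246,940.00 × ((1 + 0.000325)^186 − 1) = £246,940.00 × 0.06230405… = £15,385.3615…
Total = £246,940.00 + £8,642.9000 + £15,385.3615… = £270,968.26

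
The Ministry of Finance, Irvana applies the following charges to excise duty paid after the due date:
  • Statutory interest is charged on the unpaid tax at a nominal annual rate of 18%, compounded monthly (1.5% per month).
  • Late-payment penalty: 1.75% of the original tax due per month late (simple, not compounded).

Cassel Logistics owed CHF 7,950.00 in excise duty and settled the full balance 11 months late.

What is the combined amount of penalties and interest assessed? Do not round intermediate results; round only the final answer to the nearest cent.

CHF 2,945.07

Late-payment penalty: 11 × 1.75% × CHF 7,950.00 = CHF 1,530.38…
Interest: CHF 7,950.00 × ((1 + 0.015)^11 − 1) = CHF 7,950.00 × 0.1779489… = CHF 1,414.6941…
Penalties + interest = CHF 1,530.3750 + CHF 1,414.6941… = CHF 2,945.07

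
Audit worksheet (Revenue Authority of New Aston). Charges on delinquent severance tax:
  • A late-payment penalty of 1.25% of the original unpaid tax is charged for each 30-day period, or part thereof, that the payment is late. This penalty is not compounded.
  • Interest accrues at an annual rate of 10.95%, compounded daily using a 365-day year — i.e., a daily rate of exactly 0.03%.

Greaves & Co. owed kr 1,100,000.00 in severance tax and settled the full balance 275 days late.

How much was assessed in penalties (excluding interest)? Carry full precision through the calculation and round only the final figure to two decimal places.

Penalty periods: ⌈275/30⌉ = 10; penalty = 10 × 1.25% × kr 1,100,000.00 = kr 137,500.00

kr 137,500.00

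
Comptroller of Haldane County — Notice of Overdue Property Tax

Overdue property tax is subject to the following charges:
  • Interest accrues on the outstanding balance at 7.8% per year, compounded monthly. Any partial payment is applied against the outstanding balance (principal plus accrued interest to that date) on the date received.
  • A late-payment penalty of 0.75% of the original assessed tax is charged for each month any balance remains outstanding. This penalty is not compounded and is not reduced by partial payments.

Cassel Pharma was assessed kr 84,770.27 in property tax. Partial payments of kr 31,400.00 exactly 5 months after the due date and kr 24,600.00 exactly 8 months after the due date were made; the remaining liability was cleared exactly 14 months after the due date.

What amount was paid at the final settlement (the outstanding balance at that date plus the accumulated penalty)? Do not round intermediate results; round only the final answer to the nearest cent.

Monthly rate = 7.8% ÷ 12 = 0.65%
Balance at month 5: kr 84,770.2700 × (1 + 0.0065)^5 = kr 87,561.3528…
After kr 31,400.00 payment: kr 87,561.3528… − kr 31,400.00 = kr 56,161.3528…
Balance at month 8: kr 56,161.3528… × (1 + 0.0065)^3 = kr 57,263.6330…
After kr 24,600.00 payment: kr 57,263.6330… − kr 24,600.00 = kr 32,663.6330…
Balance at month 14: kr 32,663.6330… × (1 + 0.0065)^6 = kr 33,958.3956…
Penalty: 14 × 0.75% × kr 84,770.27 = kr 8,900.88…
Final settlement = outstanding balance + penalty = kr 33,958.3956… + kr 8,900.88… = kr 42,859.27

kr 42,859.27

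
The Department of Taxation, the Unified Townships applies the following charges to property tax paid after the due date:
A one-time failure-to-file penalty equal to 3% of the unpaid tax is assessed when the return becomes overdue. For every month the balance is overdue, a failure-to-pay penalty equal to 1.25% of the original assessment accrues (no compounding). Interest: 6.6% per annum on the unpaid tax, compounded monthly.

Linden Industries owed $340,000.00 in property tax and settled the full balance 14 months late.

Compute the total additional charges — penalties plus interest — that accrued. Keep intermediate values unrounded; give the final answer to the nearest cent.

$96,836.84

Failure-to-file penalty: 3% × $340,000.00 = $10,200.00
Failure-to-pay penalty = 1.25% × $340,000.00 × 14 mo = $59,500.00
Interest (6.6%/yr ÷ 12 = 0.55%/month): $340,000.00 × ((1 + 0.0055)^14 − 1) = $27,136.8405…
Penalties + interest = $69,700.0000 + $27,136.8405… = $96,836.84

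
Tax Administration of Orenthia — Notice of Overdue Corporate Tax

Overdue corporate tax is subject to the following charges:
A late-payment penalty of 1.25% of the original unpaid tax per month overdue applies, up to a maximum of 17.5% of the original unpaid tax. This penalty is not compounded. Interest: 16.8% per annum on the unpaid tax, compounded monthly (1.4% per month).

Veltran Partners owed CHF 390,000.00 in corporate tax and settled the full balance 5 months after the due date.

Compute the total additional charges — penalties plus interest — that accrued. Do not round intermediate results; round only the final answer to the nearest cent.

Penalty: 5 × 1.25% × CHF 390,000.00 = CHF 24,375.00 (below the 17.5% cap of CHF 68,250.00)
Interest: CHF 390,000.00 × ((1 + 0.014)^5 − 1) = CHF 390,000.00 × 0.0719876… = CHF 28,075.1767…
Penalties + interest = CHF 24,375.0000 + CHF 28,075.1767… = CHF 52,450.18

CHF 52,450.18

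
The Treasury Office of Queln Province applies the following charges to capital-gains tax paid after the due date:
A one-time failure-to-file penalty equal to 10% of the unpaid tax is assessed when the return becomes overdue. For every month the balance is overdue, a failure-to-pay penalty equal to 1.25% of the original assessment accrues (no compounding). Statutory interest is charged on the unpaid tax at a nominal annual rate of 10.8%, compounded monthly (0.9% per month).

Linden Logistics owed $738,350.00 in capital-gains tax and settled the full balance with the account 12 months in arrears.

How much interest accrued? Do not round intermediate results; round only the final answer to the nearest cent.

Interest: $738,350.00 × ((1 + 0.009)^12 − 1) = $738,350.00 × 0.1135097… = $83,809.8685…

$83,809.87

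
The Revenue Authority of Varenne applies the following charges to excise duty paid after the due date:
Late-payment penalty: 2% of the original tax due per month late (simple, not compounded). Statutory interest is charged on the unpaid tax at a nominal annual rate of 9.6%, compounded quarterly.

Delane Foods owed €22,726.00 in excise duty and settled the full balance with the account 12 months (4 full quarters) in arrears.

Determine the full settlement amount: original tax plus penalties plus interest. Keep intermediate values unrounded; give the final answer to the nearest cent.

€30,441.74

Late-payment penalty = 2% × €22,726.00 × 12 mo = €5,454.24
Interest (9.6%/yr ÷ 4 = 2.4%/quarter): €22,726.00 × ((1 + 0.024)^4 − 1) = €2,261.5013…
Total = €22,726.00 + €5,454.2400 + €2,261.5013… = €30,441.74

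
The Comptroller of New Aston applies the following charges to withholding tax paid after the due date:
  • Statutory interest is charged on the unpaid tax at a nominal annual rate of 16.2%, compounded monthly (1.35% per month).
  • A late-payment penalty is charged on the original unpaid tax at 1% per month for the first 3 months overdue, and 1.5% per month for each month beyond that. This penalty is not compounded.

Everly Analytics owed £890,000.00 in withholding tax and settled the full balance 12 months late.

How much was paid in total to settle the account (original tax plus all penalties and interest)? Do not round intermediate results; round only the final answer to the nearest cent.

Penalty, months 1–3: 3 × 1% × £890,000.00 = £26,700.00
Penalty, months 4–12: 9 × 1.5% × £890,000.00 = £120,150.00
Interest: £890,000.00 × ((1 + 0.0135)^12 − 1) = £890,000.00 × 0.1745866… = £155,382.0604…
Total = £890,000.00 + £146,850.0000 + £155,382.0604… = £1,192,232.06

£1,192,232.06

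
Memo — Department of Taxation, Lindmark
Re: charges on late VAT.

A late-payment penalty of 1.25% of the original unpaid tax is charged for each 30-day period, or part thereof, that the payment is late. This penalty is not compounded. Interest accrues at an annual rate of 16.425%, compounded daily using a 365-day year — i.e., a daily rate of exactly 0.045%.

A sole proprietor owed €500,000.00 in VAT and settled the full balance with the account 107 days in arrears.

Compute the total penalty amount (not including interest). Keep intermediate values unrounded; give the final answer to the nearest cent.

Penalty periods: ⌈107/30⌉ = 4; penalty = 4 × 1.25% × €500,000.00 = €25,000.00

€25,000.00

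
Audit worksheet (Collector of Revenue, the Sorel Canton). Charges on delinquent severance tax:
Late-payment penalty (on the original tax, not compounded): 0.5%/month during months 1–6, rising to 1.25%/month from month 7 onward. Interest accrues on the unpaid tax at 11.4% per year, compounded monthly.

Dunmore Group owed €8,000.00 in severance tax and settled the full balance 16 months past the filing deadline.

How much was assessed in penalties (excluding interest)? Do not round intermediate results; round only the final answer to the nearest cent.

€1,240.00

Penalty, months 1–6: 6 × 0.5% × €8,000.00 = €240.00
Penalty, months 7–16: 10 × 1.25% × €8,000.00 = €1,000.00
Total penalty = €240.00 + €1,000.00 = €1,240.00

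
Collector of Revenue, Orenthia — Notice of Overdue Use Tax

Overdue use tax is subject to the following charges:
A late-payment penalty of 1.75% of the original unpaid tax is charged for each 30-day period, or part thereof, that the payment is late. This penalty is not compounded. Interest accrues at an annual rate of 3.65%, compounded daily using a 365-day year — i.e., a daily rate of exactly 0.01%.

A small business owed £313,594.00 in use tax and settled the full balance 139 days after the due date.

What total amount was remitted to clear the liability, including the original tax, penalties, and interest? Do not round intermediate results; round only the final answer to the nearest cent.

£345,422.65

Penalty periods: ⌈139/30⌉ = 5; penalty = 5 × 1.75% × £313,594.00 = £27,439.48…
Interest: £313,594.00 × ((1 + 0.0001)^139 − 1) = £313,594.00 × 0.01399635… = £4,389.1712…
Total = £313,594.00 + £27,439.4750 + £4,389.1712… = £345,422.65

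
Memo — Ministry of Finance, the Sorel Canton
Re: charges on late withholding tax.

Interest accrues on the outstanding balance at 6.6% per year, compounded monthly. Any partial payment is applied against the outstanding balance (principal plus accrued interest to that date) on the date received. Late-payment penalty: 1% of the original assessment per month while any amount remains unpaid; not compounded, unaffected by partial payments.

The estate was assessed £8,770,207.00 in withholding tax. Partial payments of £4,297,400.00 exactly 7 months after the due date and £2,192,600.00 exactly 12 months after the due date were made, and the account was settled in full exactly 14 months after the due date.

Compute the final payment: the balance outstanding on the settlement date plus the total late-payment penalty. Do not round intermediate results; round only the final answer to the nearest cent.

£4,015,633.44

Monthly rate = 6.6% ÷ 12 = 0.55%
Balance at month 7: £8,770,207.0000 × (1 + 0.0055)^7 = £9,113,482.5953…
After £4,297,400.00 payment: £9,113,482.5953… − £4,297,400.00 = £4,816,082.5953…
Balance at month 12: £4,816,082.5953… × (1 + 0.0055)^5 = £4,949,989.7665…
After £2,192,600.00 payment: £4,949,989.7665… − £2,192,600.00 = £2,757,389.7665…
Balance at month 14: £2,757,389.7665… × (1 + 0.0055)^2 = £2,787,804.4650…
Penalty: 14 × 1% × £8,770,207.00 = £1,227,828.98
Final settlement = outstanding balance + penalty = £2,787,804.4650… + £1,227,828.98 = £4,015,633.44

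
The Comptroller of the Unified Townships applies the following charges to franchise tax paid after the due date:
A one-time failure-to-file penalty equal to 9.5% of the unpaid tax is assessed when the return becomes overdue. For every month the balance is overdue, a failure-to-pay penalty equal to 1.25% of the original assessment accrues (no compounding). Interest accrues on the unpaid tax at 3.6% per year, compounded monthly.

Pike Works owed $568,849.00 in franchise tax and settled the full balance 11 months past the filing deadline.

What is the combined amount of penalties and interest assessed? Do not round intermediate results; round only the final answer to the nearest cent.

$151,313.54

Failure-to-file penalty: 9.5% × $568,849.00 = $54,040.66…
Failure-to-pay penalty: 11 × 1.25% × $568,849.00 = $78,216.74…
Interest (3.6%/yr ÷ 12 = 0.3%/month): $568,849.00 × ((1 + 0.003)^11 − 1) = $19,056.1467…
Penalties + interest = $132,257.3925 + $19,056.1467… = $151,313.54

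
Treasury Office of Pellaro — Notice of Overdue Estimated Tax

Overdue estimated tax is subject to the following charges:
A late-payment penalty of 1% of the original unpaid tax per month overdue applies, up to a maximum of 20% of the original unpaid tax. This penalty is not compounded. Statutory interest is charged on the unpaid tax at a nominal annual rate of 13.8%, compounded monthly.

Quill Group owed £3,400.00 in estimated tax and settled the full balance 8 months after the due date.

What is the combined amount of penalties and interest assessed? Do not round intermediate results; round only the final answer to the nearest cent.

£597.68

Penalty: 8 × 1% × £3,400.00 = £272.00 (below the 20% cap of £680.00)
Interest (13.8%/yr ÷ 12 = 1.15%/month): £3,400.00 × ((1 + 0.0115)^8 − 1) = £325.6840…
Penalties + interest = £272.0000 + £325.6840… = £597.68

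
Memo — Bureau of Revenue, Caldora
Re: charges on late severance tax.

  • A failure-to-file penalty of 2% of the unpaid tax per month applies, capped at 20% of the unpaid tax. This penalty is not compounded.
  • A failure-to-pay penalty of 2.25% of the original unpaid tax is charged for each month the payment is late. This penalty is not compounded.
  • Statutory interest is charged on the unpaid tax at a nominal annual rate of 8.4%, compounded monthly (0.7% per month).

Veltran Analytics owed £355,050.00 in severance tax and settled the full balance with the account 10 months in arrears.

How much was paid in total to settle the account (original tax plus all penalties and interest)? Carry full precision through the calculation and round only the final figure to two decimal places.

Failure-to-file: 10 × 2% × £355,050.00 = £71,010.00, capped at 20% × £355,050.00 = £71,010.00
Failure-to-pay penalty: 10 × 2.25% × £355,050.00 = £79,886.25
Interest: £355,050.00 × ((1 + 0.007)^10 − 1) = £355,050.00 × 0.0722467… = £25,651.1796…
Total = £355,050.00 + £150,896.2500 + £25,651.1796… = £531,597.43

£531,597.43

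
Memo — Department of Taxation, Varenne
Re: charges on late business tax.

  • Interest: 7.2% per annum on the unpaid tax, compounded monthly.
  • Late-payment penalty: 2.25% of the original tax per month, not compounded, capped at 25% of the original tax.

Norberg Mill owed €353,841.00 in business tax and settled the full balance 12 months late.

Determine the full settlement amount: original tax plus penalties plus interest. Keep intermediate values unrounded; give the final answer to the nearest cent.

€468,635.57

Penalty (uncapped): 12 × 2.25% × €353,841.00 = €95,537.07; cap = 25% × €353,841.00 = €88,460.25 → penalty = €88,460.25
Interest (7.2%/yr ÷ 12 = 0.6%/month): €353,841.00 × ((1 + 0.006)^12 − 1) = €26,334.3219…
Total = €353,841.00 + €88,460.2500 + €26,334.3219… = €468,635.57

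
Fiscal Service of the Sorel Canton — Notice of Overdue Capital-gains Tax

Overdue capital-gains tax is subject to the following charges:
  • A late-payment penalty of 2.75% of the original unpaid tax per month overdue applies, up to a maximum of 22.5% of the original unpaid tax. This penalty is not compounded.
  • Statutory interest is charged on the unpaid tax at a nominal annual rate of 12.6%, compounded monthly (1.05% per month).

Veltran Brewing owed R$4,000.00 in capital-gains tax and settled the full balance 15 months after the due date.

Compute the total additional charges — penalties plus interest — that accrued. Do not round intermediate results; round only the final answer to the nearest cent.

R$1,578.48

Penalty (uncapped): 15 × 2.75% × R$4,000.00 = R$1,650.00; cap = 22.5% × R$4,000.00 = R$900.00 → penalty = R$900.00
Interest: R$4,000.00 × ((1 + 0.0105)^15 − 1) = R$4,000.00 × 0.1696200… = R$678.4798…
Penalties + interest = R$900.0000 + R$678.4798… = R$1,578.48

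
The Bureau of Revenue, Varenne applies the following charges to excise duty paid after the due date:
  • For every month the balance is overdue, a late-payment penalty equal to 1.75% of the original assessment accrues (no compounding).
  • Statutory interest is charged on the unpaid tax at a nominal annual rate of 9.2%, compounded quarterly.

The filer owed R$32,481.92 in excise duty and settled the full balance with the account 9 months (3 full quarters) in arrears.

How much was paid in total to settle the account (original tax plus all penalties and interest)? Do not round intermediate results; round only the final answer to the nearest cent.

Late-payment penalty = 1.75% × R$32,481.92 × 9 mo = R$5,115.90…
Interest (9.2%/yr ÷ 4 = 2.3%/quarter): R$32,481.92 × ((1 + 0.023)^3 − 1) = R$2,293.1965…
Total = R$32,481.92 + R$5,115.9024 + R$2,293.1965… = R$39,891.02

R$39,891.02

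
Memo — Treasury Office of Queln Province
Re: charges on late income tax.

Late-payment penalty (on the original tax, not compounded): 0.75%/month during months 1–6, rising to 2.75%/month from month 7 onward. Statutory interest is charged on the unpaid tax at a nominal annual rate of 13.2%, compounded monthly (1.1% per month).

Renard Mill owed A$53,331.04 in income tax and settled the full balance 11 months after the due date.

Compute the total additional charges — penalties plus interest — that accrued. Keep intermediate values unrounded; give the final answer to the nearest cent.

A$16,552.86

Penalty, months 1–6: 6 × 0.75% × A$53,331.04 = A$2,399.90…
Penalty, months 7–11: 5 × 2.75% × A$53,331.04 = A$7,333.02…
Interest: A$53,331.04 × ((1 + 0.011)^11 − 1) = A$53,331.04 × 0.1278795… = A$6,819.9479…
Penalties + interest = A$9,732.9148 + A$6,819.9479… = A$16,552.86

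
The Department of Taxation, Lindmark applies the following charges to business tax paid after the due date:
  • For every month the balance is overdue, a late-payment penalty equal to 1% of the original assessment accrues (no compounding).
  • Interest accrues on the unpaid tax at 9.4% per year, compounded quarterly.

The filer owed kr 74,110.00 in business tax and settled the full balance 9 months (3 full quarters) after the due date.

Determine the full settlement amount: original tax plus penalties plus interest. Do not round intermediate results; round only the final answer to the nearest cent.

Late-payment penalty = 1% × kr 74,110.00 × 9 mo = kr 6,669.90
Interest (9.4%/yr ÷ 4 = 2.35%/quarter): kr 74,110.00 × ((1 + 0.0235)^3 − 1) = kr 5,348.4985…
Total = kr 74,110.00 + kr 6,669.9000 + kr 5,348.4985… = kr 86,128.40

kr 86,128.40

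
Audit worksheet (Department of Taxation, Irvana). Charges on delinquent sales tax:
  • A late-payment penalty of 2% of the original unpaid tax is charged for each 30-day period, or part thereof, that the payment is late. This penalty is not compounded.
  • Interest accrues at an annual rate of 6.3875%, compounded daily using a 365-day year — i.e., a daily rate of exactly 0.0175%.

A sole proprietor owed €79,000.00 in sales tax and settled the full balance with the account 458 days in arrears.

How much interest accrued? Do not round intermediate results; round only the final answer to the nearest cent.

€6,591.92

Interest: €79,000.00 × ((1 + 0.000175)^458 − 1) = €79,000.00 × 0.08344198… = €6,591.9161…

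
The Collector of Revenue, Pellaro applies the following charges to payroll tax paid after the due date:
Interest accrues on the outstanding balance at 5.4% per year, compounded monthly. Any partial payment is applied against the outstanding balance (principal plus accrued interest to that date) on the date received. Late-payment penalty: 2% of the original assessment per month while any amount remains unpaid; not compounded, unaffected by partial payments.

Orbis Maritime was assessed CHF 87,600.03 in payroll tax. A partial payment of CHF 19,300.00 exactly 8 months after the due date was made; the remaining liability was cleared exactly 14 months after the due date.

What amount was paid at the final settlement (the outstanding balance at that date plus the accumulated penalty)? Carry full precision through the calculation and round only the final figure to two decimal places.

CHF 97,984.21

Monthly rate = 5.4% ÷ 12 = 0.45%
Balance at month 8: CHF 87,600.0300 × (1 + 0.0045)^8 = CHF 90,803.7498…
After CHF 19,300.00 payment: CHF 90,803.7498… − CHF 19,300.00 = CHF 71,503.7498…
Balance at month 14: CHF 71,503.7498… × (1 + 0.0045)^6 = CHF 73,456.2011…
Penalty: 14 × 2% × CHF 87,600.03 = CHF 24,528.01…
Final settlement = outstanding balance + penalty = CHF 73,456.2011… + CHF 24,528.01… = CHF 97,984.21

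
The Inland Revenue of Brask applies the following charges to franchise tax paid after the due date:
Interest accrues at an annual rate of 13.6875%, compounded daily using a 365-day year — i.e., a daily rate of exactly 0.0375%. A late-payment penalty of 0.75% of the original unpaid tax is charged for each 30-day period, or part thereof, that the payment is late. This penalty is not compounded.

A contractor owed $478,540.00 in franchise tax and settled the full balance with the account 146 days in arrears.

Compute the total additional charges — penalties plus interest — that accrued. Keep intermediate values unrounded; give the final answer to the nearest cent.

Penalty periods: ⌈146/30⌉ = 5; penalty = 5 × 0.75% × $478,540.00 = $17,945.25
Interest: $478,540.00 × ((1 + 0.000375)^146 − 1) = $478,540.00 × 0.05626567… = $26,925.3747…
Penalties + interest = $17,945.2500 + $26,925.3747… = $44,870.62

$44,870.62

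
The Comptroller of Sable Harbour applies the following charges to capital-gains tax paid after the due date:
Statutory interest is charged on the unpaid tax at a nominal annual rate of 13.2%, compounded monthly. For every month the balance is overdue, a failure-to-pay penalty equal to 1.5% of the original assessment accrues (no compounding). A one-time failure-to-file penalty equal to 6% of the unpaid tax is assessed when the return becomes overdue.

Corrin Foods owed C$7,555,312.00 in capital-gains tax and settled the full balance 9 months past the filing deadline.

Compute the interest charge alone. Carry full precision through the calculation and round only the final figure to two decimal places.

Interest (13.2%/yr ÷ 12 = 1.1%/month): C$7,555,312.00 × ((1 + 0.011)^9 − 1) = C$781,745.6334…

C$781,745.63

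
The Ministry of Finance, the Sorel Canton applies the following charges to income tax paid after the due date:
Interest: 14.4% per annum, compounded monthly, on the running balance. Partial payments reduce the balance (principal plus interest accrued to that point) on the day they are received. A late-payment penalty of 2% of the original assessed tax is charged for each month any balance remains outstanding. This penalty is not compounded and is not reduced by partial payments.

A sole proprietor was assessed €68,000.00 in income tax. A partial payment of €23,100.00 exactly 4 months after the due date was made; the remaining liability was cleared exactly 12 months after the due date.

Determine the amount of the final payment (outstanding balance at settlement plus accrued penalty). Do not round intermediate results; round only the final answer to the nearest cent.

Monthly rate = 14.4% ÷ 12 = 1.2%
Balance at month 4: €68,000.0000 × (1 + 0.012)^4 = €71,323.2234…
After €23,100.00 payment: €71,323.2234… − €23,100.00 = €48,223.2234…
Balance at month 12: €48,223.2234… × (1 + 0.012)^8 = €53,051.8260…
Penalty: 12 × 2% × €68,000.00 = €16,320.00
Final settlement = outstanding balance + penalty = €53,051.8260… + €16,320.00 = €69,371.83

€69,371.83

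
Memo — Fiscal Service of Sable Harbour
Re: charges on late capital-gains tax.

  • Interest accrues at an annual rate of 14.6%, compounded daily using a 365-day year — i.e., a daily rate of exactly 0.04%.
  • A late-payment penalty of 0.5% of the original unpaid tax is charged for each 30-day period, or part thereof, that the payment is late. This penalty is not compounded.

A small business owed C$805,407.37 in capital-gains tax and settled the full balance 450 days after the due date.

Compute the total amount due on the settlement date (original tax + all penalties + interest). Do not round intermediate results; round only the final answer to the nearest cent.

C$1,024,618.54

Penalty periods: ⌈450/30⌉ = 15; penalty = 15 × 0.5% × C$805,407.37 = C$60,405.55…
Interest: C$805,407.37 × ((1 + 0.0004)^450 − 1) = C$805,407.37 × 0.19717428… = C$158,805.6147…
Total = C$805,407.37 + C$60,405.5528… + C$158,805.6147… = C$1,024,618.54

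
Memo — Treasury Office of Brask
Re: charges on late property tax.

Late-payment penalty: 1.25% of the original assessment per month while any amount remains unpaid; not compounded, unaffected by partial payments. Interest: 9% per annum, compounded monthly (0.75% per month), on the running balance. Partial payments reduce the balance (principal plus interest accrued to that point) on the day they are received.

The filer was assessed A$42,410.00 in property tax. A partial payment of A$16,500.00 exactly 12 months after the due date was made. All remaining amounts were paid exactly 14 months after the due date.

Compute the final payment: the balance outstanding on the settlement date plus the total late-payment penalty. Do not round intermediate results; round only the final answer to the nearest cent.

Balance at month 12: A$42,410.0000 × (1 + 0.0075)^12 = A$46,388.3505…
After A$16,500.00 payment: A$46,388.3505… − A$16,500.00 = A$29,888.3505…
Balance at month 14: A$29,888.3505… × (1 + 0.0075)^2 = A$30,338.3570…
Penalty: 14 × 1.25% × A$42,410.00 = A$7,421.75
Final settlement = outstanding balance + penalty = A$30,338.3570… + A$7,421.75 = A$37,760.11

A$37,760.11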